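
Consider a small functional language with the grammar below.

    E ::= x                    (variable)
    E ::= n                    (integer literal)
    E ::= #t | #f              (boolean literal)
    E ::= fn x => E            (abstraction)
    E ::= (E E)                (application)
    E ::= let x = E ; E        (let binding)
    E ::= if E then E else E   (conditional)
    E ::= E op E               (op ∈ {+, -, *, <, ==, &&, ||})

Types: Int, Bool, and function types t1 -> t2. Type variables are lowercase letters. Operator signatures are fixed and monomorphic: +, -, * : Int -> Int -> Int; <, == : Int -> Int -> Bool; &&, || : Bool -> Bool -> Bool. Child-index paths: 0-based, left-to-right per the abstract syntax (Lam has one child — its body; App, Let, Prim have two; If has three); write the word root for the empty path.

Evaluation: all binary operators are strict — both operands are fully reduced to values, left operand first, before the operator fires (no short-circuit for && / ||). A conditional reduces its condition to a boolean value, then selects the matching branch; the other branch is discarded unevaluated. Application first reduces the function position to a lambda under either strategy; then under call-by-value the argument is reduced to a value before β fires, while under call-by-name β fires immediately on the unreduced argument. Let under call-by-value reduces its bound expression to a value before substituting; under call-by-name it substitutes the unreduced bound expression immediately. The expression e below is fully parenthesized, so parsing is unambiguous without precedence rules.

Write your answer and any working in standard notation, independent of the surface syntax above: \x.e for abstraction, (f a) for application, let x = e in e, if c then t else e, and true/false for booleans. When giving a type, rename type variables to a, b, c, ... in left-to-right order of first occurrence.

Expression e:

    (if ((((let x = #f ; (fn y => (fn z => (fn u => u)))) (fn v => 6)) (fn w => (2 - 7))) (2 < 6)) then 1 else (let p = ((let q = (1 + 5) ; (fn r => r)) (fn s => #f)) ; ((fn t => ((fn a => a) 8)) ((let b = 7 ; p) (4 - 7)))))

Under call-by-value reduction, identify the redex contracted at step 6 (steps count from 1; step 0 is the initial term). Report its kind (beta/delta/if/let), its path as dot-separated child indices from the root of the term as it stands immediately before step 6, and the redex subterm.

Answer: if at root : (if true then 1 else (let p = ((let q = (1 + 5) in (\r.r)) (\s.false)) in ((\t.((\a.a) 8)) ((let b = 7 in p) (4 - 7)))))

Working:
step 0: (if ((((let x = false in (\y.(\z.(\u.u)))) (\v.6)) (\w.(2 - 7))) (2 < 6)) then 1 else (let p = ((let q = (1 + 5) in (\r.r)) (\s.false)) in ((\t.((\a.a) 8)) ((let b = 7 in p) (4 - 7)))))
step 1: [let@0.0.0.0] (if ((((\y.(\z.(\u.u))) (\v.6)) (\w.(2 - 7))) (2 < 6)) then 1 else (let p = ((let q = (1 + 5) in (\r.r)) (\s.false)) in ((\t.((\a.a) 8)) ((let b = 7 in p) (4 - 7)))))
step 2: [beta@0.0.0] (if (((\z.(\u.u)) (\w.(2 - 7))) (2 < 6)) then 1 else (let p = ((let q = (1 + 5) in (\r.r)) (\s.false)) in ((\t.((\a.a) 8)) ((let b = 7 in p) (4 - 7)))))
step 3: [beta@0.0] (if ((\u.u) (2 < 6)) then 1 else (let p = ((let q = (1 + 5) in (\r.r)) (\s.false)) in ((\t.((\a.a) 8)) ((let b = 7 in p) (4 - 7)))))
step 4: [delta@0.1] (if ((\u.u) true) then 1 else (let p = ((let q = (1 + 5) in (\r.r)) (\s.false)) in ((\t.((\a.a) 8)) ((let b = 7 in p) (4 - 7)))))
step 5: [beta@0] (if true then 1 else (let p = ((let q = (1 + 5) in (\r.r)) (\s.false)) in ((\t.((\a.a) 8)) ((let b = 7 in p) (4 - 7)))))
step 6: [if@root] 1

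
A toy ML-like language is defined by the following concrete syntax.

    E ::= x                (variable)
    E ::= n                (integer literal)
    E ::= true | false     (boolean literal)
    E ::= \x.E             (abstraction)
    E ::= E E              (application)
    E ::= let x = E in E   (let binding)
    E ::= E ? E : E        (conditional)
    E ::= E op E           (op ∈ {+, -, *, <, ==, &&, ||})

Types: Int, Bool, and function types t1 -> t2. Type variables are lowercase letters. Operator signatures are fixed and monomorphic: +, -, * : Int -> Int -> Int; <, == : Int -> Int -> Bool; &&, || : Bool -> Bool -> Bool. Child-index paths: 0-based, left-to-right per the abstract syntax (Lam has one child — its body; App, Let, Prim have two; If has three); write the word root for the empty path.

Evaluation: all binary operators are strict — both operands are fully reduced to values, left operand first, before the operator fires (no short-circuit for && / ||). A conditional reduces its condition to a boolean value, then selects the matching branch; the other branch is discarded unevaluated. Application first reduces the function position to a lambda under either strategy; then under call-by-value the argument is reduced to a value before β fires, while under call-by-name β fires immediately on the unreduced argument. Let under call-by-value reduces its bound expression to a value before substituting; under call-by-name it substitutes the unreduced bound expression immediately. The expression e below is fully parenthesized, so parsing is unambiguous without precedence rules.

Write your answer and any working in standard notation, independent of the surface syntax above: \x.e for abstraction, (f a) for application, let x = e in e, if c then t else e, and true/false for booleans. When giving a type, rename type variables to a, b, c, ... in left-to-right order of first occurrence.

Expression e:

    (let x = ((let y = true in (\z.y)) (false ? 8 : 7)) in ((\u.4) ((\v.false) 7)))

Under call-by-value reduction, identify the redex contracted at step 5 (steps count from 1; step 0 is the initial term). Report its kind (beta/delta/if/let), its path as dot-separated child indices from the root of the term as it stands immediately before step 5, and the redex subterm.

Answer: beta at 1 : ((\v.false) 7)

Trace:
step 0: (let x = ((let y = true in (\z.y)) (if false then 8 else 7)) in ((\u.4) ((\v.false) 7)))
step 1: [let@0.0] (let x = ((\z.true) (if false then 8 else 7)) in ((\u.4) ((\v.false) 7)))
step 2: [if@0.1] (let x = ((\z.true) 7) in ((\u.4) ((\v.false) 7)))
step 3: [beta@0] (let x = true in ((\u.4) ((\v.false) 7)))
step 4: [let@root] ((\u.4) ((\v.false) 7))
step 5: [beta@1] ((\u.4) false)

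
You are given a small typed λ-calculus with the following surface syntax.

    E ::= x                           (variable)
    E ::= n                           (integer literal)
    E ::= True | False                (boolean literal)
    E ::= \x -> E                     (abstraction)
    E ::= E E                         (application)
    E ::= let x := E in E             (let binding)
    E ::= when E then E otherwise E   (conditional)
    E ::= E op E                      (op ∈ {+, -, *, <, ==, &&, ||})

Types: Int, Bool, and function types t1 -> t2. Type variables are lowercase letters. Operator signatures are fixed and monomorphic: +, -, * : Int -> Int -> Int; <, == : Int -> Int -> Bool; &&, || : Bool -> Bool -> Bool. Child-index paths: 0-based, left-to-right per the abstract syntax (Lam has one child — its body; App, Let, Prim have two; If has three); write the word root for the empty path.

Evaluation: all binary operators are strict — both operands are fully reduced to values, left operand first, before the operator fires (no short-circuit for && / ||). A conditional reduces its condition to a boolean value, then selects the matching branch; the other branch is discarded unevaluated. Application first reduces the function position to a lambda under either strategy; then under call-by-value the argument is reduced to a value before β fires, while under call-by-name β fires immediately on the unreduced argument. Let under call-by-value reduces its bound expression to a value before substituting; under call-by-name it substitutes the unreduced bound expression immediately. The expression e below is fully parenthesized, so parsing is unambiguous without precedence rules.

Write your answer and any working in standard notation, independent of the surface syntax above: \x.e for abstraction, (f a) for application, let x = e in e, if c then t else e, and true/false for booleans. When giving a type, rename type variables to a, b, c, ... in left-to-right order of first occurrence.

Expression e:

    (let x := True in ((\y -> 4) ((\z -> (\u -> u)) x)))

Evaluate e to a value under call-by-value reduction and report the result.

Working:
step 0: (let x = true in ((\y.4) ((\z.(\u.u)) x)))
step 1: [let@root] ((\y.4) ((\z.(\u.u)) true))
step 2: [beta@1] ((\y.4) (\u.u))
step 3: [beta@root] 4

Answer: 4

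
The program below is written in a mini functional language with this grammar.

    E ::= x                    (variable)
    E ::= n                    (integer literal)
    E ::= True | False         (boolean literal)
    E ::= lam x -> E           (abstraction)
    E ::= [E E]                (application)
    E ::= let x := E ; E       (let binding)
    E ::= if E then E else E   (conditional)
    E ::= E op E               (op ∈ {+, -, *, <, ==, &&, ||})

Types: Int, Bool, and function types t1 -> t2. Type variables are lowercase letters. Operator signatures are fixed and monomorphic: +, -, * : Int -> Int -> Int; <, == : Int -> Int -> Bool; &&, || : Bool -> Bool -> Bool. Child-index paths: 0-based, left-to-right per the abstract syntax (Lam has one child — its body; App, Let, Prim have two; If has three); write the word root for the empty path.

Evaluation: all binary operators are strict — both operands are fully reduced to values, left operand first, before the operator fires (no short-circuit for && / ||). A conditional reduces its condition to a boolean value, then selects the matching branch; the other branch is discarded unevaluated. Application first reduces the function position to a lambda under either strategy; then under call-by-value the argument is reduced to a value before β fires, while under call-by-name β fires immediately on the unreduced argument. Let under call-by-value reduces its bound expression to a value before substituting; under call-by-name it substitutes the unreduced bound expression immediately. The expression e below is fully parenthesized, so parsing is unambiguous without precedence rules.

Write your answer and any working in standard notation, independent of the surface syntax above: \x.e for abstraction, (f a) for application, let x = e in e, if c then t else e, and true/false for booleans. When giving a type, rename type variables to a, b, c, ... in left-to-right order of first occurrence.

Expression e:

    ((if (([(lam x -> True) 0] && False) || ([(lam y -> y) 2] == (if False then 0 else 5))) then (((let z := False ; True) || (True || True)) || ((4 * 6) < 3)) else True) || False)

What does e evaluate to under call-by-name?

Derivation:
step 0: ((if ((((\x.true) 0) && false) || (((\y.y) 2) == (if false then 0 else 5))) then (((let z = false in true) || (true || true)) || ((4 * 6) < 3)) else true) || false)
step 1: [beta@0.0.0.0] ((if ((true && false) || (((\y.y) 2) == (if false then 0 else 5))) then (((let z = false in true) || (true || true)) || ((4 * 6) < 3)) else true) || false)
step 2: [delta@0.0.0] ((if (false || (((\y.y) 2) == (if false then 0 else 5))) then (((let z = false in true) || (true || true)) || ((4 * 6) < 3)) else true) || false)
step 3: [beta@0.0.1.0] ((if (false || (2 == (if false then 0 else 5))) then (((let z = false in true) || (true || true)) || ((4 * 6) < 3)) else true) || false)
step 4: [if@0.0.1.1] ((if (false || (2 == 5)) then (((let z = false in true) || (true || true)) || ((4 * 6) < 3)) else true) || false)
step 5: [delta@0.0.1] ((if (false || false) then (((let z = false in true) || (true || true)) || ((4 * 6) < 3)) else true) || false)
step 6: [delta@0.0] ((if false then (((let z = false in true) || (true || true)) || ((4 * 6) < 3)) else true) || false)
step 7: [if@0] (true || false)
step 8: [delta@root] true

Answer: true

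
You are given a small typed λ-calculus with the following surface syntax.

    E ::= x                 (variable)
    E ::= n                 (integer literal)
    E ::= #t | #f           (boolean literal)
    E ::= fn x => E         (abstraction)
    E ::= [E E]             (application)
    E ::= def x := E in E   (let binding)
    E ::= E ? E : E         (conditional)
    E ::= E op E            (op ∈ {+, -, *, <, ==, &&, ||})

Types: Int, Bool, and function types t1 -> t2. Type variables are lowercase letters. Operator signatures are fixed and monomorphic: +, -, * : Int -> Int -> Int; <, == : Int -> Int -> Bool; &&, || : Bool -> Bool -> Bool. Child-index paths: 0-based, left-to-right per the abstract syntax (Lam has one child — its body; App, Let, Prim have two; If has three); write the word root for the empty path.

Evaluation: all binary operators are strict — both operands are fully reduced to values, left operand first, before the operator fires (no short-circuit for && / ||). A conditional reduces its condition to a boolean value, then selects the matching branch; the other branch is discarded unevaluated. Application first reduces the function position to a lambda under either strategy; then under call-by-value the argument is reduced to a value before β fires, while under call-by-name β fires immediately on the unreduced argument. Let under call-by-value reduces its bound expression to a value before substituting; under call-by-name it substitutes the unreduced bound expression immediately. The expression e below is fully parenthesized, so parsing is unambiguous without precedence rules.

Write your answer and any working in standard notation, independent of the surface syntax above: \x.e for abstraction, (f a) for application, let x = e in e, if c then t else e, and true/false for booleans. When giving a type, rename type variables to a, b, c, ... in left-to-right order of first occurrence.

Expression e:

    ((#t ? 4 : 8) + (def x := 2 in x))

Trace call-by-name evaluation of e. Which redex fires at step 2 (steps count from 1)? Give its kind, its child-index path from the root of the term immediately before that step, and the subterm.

Trace:
step 0: ((if true then 4 else 8) + (let x = 2 in x))
step 1: [if@0] (4 + (let x = 2 in x))
step 2: [let@1] (4 + 2)

Answer: let at 1 : (let x = 2 in x)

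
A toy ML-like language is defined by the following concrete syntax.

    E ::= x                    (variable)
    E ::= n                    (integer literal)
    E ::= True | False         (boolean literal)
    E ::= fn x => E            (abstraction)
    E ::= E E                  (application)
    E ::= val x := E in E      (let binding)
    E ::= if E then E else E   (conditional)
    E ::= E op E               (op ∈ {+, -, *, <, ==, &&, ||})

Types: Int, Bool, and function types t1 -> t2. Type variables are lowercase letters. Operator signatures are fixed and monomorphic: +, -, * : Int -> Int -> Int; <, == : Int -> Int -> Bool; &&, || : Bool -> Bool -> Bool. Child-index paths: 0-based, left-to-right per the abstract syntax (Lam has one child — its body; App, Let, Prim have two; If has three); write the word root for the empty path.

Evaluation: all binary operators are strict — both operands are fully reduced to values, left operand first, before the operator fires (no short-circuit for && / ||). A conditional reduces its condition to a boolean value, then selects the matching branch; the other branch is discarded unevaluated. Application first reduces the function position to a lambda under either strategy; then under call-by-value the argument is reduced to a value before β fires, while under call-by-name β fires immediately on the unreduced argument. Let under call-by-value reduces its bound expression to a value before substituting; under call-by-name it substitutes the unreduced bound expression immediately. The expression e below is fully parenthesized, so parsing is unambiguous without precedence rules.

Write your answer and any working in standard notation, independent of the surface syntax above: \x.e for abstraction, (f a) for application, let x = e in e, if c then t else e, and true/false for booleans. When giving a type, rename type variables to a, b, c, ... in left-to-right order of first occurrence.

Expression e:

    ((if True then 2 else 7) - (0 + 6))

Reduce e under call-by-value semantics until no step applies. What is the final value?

Trace:
step 0: ((if true then 2 else 7) - (0 + 6))
step 1: [if@0] (2 - (0 + 6))
step 2: [delta@1] (2 - 6)
step 3: [delta@root] -4

Answer: -4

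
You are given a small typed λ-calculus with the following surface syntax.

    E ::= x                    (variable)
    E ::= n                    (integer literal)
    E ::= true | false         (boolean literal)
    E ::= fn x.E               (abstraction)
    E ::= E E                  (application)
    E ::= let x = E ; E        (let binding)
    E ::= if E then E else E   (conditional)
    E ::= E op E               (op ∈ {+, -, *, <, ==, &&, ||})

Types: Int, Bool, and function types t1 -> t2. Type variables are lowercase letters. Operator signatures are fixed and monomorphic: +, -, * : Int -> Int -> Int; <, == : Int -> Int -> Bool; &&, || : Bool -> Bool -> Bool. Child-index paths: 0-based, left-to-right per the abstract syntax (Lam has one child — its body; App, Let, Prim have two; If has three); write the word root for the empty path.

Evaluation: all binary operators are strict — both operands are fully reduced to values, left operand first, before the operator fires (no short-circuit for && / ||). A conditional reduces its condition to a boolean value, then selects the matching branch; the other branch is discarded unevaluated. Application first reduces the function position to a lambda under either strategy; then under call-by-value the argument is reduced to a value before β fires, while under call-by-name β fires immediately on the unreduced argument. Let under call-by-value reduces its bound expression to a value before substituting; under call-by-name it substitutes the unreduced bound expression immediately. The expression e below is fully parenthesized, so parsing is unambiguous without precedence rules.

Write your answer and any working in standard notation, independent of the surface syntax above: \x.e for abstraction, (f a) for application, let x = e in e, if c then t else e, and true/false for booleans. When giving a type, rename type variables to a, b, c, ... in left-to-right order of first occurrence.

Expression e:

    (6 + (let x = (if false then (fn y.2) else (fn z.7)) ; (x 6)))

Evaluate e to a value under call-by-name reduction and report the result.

Derivation:
step 0: (6 + (let x = (if false then (\y.2) else (\z.7)) in (x 6)))
step 1: [let@1] (6 + ((if false then (\y.2) else (\z.7)) 6))
step 2: [if@1.0] (6 + ((\z.7) 6))
step 3: [beta@1] (6 + 7)
step 4: [delta@root] 13

Answer: 13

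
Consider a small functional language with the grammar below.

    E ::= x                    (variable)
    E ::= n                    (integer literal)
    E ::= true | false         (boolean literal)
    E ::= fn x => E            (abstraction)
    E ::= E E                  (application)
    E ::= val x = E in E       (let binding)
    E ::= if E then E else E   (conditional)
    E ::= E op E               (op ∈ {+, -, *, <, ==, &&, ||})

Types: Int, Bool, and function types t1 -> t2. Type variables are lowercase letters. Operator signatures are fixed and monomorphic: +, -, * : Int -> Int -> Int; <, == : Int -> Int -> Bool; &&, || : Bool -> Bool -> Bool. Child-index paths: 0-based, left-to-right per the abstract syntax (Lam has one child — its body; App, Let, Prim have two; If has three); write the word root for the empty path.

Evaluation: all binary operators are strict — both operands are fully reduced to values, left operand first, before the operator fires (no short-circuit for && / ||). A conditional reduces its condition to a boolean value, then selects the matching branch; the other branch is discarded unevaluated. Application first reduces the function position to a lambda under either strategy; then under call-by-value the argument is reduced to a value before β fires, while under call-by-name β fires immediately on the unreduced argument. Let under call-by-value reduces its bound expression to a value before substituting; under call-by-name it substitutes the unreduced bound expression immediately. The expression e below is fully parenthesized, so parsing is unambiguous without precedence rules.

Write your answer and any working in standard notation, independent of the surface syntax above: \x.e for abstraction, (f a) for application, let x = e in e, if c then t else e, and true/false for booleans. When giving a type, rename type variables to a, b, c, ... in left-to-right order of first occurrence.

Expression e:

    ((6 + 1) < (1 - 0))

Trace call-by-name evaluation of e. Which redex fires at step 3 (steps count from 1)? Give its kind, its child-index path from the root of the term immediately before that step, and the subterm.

Working:
step 0: ((6 + 1) < (1 - 0))
step 1: [delta@0] (7 < (1 - 0))
step 2: [delta@1] (7 < 1)
step 3: [delta@root] false

Answer: delta at root : (7 < 1)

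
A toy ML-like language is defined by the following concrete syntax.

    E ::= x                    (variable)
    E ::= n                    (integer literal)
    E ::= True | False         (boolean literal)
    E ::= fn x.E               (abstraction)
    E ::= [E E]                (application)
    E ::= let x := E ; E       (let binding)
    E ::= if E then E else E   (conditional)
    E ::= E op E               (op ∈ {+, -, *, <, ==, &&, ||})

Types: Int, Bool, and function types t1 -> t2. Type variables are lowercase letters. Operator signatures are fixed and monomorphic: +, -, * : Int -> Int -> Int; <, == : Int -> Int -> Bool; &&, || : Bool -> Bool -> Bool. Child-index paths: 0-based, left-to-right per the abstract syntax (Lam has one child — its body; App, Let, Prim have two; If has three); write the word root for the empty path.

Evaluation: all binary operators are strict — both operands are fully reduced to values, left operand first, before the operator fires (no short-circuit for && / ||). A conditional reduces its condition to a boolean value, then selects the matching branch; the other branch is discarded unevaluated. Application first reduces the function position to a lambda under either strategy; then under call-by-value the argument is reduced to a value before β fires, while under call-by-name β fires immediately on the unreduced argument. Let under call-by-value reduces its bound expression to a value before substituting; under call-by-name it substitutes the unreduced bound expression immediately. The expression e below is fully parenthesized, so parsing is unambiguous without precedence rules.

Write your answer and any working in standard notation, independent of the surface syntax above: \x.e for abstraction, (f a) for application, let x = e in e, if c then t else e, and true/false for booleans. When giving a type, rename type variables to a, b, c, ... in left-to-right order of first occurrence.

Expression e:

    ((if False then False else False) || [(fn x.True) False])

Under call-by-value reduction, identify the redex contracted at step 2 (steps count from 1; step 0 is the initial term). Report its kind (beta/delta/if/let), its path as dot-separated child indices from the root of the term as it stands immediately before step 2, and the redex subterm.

Answer: beta at 1 : ((\x.true) false)

Working:
step 0: ((if false then false else false) || ((\x.true) false))
step 1: [if@0] (false || ((\x.true) false))
step 2: [beta@1] (false || true)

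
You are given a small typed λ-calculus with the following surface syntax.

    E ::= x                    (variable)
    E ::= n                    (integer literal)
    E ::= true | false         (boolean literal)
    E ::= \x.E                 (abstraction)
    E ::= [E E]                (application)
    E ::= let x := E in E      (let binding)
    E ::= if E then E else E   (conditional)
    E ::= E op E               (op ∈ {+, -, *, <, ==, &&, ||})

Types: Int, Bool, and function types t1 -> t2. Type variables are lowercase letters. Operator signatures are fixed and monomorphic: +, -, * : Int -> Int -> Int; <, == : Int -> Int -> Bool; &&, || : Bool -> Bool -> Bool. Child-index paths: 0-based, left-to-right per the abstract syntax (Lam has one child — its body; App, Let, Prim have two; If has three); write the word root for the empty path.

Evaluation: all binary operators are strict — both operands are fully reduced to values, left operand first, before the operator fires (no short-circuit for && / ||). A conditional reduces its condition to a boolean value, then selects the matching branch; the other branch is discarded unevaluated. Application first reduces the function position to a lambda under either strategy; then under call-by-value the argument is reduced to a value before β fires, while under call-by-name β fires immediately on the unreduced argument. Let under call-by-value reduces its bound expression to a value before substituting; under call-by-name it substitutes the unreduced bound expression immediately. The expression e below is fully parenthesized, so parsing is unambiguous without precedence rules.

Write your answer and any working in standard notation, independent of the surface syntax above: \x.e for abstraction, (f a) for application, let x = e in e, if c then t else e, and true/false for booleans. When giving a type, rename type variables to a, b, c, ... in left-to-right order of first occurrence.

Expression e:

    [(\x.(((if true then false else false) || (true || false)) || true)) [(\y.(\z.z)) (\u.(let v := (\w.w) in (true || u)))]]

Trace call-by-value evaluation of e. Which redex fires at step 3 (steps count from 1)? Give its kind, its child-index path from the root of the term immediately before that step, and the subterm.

Answer: if at 0.0 : (if true then false else false)

Derivation:
step 0: ((\x.(((if true then false else false) || (true || false)) || true)) ((\y.(\z.z)) (\u.(let v = (\w.w) in (true || u)))))
step 1: [beta@1] ((\x.(((if true then false else false) || (true || false)) || true)) (\z.z))
step 2: [beta@root] (((if true then false else false) || (true || false)) || true)
step 3: [if@0.0] ((false || (true || false)) || true)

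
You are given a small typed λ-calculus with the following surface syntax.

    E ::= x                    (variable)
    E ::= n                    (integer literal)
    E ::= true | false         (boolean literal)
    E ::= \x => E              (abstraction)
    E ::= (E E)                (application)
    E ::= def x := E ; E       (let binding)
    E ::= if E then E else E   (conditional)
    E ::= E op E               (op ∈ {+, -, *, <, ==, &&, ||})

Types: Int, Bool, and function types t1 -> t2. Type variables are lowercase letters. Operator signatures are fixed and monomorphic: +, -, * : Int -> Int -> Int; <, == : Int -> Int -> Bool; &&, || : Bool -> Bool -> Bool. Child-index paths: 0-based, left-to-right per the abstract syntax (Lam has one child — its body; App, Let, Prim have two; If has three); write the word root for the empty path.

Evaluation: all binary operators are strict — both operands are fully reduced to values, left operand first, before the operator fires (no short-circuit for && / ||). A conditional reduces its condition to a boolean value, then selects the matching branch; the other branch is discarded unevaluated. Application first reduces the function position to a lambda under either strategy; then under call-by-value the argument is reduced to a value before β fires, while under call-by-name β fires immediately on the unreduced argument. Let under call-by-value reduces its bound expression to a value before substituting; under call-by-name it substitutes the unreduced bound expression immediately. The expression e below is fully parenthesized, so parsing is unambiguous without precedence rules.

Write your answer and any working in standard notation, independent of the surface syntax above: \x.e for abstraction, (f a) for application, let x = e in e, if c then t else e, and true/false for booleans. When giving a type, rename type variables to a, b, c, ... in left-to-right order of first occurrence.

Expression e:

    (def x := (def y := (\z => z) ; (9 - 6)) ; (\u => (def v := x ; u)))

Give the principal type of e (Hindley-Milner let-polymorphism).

Answer: a -> a

Working:
z : a
\z._ : a -> a
let y : forall. a -> a
  unify Int ~ Int
  unify Int ~ Int
let x : Int
x : Int
let v : Int
u : b
\u._ : b -> b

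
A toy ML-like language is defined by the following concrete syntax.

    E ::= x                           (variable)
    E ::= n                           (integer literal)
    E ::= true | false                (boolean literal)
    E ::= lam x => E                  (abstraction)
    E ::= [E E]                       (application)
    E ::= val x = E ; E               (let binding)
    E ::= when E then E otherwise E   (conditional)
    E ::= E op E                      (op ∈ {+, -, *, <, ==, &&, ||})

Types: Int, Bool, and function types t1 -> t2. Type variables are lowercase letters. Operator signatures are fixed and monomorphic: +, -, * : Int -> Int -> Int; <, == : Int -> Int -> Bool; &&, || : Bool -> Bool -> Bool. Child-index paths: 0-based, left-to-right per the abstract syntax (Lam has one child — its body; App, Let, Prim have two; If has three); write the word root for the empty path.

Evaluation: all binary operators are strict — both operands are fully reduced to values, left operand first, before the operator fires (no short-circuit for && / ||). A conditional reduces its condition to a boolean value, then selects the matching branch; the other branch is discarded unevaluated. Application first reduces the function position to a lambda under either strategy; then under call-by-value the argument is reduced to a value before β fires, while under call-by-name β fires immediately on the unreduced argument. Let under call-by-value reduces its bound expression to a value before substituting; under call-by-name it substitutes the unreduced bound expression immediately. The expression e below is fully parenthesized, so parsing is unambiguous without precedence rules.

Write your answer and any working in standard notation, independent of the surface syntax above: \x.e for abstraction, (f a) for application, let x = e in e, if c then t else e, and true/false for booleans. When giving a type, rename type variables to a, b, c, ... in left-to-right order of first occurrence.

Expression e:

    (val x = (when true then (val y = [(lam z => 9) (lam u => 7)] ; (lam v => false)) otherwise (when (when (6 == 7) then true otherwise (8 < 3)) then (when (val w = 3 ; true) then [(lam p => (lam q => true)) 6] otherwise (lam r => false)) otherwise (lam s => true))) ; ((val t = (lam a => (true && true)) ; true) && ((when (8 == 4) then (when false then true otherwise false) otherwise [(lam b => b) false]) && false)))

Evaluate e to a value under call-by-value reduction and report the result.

Derivation:
step 0: (let x = (if true then (let y = ((\z.9) (\u.7)) in (\v.false)) else (if (if (6 == 7) then true else (8 < 3)) then (if (let w = 3 in true) then ((\p.(\q.true)) 6) else (\r.false)) else (\s.true))) in ((let t = (\a.(true && true)) in true) && ((if (8 == 4) then (if false then true else false) else ((\b.b) false)) && false)))
step 1: [if@0] (let x = (let y = ((\z.9) (\u.7)) in (\v.false)) in ((let t = (\a.(true && true)) in true) && ((if (8 == 4) then (if false then true else false) else ((\b.b) false)) && false)))
step 2: [beta@0.0] (let x = (let y = 9 in (\v.false)) in ((let t = (\a.(true && true)) in true) && ((if (8 == 4) then (if false then true else false) else ((\b.b) false)) && false)))
step 3: [let@0] (let x = (\v.false) in ((let t = (\a.(true && true)) in true) && ((if (8 == 4) then (if false then true else false) else ((\b.b) false)) && false)))
step 4: [let@root] ((let t = (\a.(true && true)) in true) && ((if (8 == 4) then (if false then true else false) else ((\b.b) false)) && false))
step 5: [let@0] (true && ((if (8 == 4) then (if false then true else false) else ((\b.b) false)) && false))
step 6: [delta@1.0.0] (true && ((if false then (if false then true else false) else ((\b.b) false)) && false))
step 7: [if@1.0] (true && (((\b.b) false) && false))
step 8: [beta@1.0] (true && (false && false))
step 9: [delta@1] (true && false)
step 10: [delta@root] false

Answer: false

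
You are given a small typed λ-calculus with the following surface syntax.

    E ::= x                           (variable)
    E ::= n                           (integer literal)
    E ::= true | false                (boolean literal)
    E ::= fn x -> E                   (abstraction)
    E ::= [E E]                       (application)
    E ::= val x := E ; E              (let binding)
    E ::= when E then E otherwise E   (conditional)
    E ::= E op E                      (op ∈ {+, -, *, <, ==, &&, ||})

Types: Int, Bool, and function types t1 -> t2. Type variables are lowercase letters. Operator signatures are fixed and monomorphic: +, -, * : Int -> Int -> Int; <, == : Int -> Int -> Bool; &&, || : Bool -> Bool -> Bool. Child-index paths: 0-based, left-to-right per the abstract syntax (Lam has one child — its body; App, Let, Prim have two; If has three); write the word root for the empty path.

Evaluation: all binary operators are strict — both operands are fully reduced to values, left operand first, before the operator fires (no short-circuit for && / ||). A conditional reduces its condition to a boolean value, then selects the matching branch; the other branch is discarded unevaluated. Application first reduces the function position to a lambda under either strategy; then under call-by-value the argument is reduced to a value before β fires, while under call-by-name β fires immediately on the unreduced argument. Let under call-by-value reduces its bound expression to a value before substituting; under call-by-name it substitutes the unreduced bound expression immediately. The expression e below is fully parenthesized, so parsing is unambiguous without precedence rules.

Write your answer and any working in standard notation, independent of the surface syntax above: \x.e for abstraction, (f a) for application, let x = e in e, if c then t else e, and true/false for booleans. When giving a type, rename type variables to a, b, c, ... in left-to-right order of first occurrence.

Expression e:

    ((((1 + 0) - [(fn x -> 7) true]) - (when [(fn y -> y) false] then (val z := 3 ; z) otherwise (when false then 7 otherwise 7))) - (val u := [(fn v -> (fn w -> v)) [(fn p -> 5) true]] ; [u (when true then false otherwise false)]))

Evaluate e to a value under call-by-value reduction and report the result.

Answer: -18

Derivation:
step 0: ((((1 + 0) - ((\x.7) true)) - (if ((\y.y) false) then (let z = 3 in z) else (if false then 7 else 7))) - (let u = ((\v.(\w.v)) ((\p.5) true)) in (u (if true then false else false))))
step 1: [delta@0.0.0] (((1 - ((\x.7) true)) - (if ((\y.y) false) then (let z = 3 in z) else (if false then 7 else 7))) - (let u = ((\v.(\w.v)) ((\p.5) true)) in (u (if true then false else false))))
step 2: [beta@0.0.1] (((1 - 7) - (if ((\y.y) false) then (let z = 3 in z) else (if false then 7 else 7))) - (let u = ((\v.(\w.v)) ((\p.5) true)) in (u (if true then false else false))))
step 3: [delta@0.0] ((-6 - (if ((\y.y) false) then (let z = 3 in z) else (if false then 7 else 7))) - (let u = ((\v.(\w.v)) ((\p.5) true)) in (u (if true then false else false))))
step 4: [beta@0.1.0] ((-6 - (if false then (let z = 3 in z) else (if false then 7 else 7))) - (let u = ((\v.(\w.v)) ((\p.5) true)) in (u (if true then false else false))))
step 5: [if@0.1] ((-6 - (if false then 7 else 7)) - (let u = ((\v.(\w.v)) ((\p.5) true)) in (u (if true then false else false))))
step 6: [if@0.1] ((-6 - 7) - (let u = ((\v.(\w.v)) ((\p.5) true)) in (u (if true then false else false))))
step 7: [delta@0] (-13 - (let u = ((\v.(\w.v)) ((\p.5) true)) in (u (if true then false else false))))
step 8: [beta@1.0.1] (-13 - (let u = ((\v.(\w.v)) 5) in (u (if true then false else false))))
step 9: [beta@1.0] (-13 - (let u = (\w.5) in (u (if true then false else false))))
step 10: [let@1] (-13 - ((\w.5) (if true then false else false)))
step 11: [if@1.1] (-13 - ((\w.5) false))
step 12: [beta@1] (-13 - 5)
step 13: [delta@root] -18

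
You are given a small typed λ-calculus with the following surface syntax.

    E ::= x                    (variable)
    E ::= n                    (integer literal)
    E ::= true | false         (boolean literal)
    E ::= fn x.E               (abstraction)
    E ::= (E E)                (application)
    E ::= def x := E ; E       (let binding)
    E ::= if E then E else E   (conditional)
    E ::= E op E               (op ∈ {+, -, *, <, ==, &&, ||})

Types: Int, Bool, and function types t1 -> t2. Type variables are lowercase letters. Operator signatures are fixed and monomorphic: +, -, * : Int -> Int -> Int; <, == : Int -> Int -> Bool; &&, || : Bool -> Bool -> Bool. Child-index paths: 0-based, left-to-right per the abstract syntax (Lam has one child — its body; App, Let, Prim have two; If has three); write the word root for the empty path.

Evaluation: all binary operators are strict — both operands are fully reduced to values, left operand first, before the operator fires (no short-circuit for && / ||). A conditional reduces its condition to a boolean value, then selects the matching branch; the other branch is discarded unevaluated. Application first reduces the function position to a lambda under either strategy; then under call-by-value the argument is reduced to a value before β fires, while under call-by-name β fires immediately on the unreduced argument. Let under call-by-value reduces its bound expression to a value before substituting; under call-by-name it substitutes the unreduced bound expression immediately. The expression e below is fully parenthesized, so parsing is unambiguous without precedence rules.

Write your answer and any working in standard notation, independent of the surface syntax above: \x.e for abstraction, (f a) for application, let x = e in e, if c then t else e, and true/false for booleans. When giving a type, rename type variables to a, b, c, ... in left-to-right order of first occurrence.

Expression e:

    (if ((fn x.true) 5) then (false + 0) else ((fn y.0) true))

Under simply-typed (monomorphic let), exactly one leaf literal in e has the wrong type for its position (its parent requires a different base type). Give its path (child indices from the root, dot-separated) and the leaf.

Trace:
\x._ : a -> Bool
  unify a -> Bool ~ Int -> b
  unify a ~ Int
  unify Bool ~ b
_ _ : Bool
  unify Bool ~ Bool
  unify Bool ~ Int
  FAIL: mismatch Bool ~ Int

Answer: 1.0 : false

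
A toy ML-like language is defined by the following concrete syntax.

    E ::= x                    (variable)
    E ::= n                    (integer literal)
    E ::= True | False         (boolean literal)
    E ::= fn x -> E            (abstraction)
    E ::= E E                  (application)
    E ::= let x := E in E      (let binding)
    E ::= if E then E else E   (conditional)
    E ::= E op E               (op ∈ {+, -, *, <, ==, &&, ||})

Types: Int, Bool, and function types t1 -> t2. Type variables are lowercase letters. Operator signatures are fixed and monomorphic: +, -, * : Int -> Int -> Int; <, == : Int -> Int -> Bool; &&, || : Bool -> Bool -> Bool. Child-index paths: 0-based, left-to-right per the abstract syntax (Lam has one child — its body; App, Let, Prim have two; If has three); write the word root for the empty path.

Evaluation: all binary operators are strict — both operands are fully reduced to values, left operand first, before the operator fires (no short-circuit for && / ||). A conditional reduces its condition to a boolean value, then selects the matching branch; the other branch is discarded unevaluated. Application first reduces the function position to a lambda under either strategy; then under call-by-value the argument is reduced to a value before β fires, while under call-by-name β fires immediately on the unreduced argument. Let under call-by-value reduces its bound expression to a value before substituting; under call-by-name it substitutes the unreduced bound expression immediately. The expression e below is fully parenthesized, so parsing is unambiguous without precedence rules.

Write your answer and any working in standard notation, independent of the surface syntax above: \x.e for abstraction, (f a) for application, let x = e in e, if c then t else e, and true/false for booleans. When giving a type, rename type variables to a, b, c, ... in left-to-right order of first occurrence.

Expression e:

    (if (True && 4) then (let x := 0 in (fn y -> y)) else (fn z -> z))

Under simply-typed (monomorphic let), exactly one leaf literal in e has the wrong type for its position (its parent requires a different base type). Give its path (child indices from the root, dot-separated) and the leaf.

Derivation:
  unify Bool ~ Bool
  unify Int ~ Bool
  FAIL: mismatch Int ~ Bool

Answer: 0.1 : 4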